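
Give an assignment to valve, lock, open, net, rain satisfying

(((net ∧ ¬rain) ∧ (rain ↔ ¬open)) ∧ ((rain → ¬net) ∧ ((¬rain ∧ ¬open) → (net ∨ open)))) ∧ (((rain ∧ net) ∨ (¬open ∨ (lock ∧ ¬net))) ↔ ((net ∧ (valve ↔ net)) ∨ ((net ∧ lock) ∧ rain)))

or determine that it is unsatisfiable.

valve=F; lock=T; open=T; net=T; rain=F

  ((net ∧ ¬rain) ∧ (rain ↔ ¬open)) ∧ ((rain → ¬net) ∧ ((¬rain ∧ ¬open) → (net ∨ open))) = True
    (net ∧ ¬rain) ∧ (rain ↔ ¬open) = True
      net ∧ ¬rain = True
        ¬rain = True
      rain ↔ ¬open = True
        ¬open = False
    (rain → ¬net) ∧ ((¬rain ∧ ¬open) → (net ∨ open)) = True
      rain → ¬net = True
        ¬net = False
      (¬rain ∧ ¬open) → (net ∨ open) = True
        ¬rain ∧ ¬open = False
          ¬rain = True
          ¬open = False
        net ∨ open = True
  ((rain ∧ net) ∨ (¬open ∨ (lock ∧ ¬net))) ↔ ((net ∧ (valve ↔ net)) ∨ ((net ∧ lock) ∧ rain)) = True
    (rain ∧ net) ∨ (¬open ∨ (lock ∧ ¬net)) = False
      rain ∧ net = False
      ¬open ∨ (lock ∧ ¬net) = False
        ¬open = False
        lock ∧ ¬net = False
          ¬net = False
    (net ∧ (valve ↔ net)) ∨ ((net ∧ lock) ∧ rain) = False
      net ∧ (valve ↔ net) = False
        valve ↔ net = False
      (net ∧ lock) ∧ rain = False
        net ∧ lock = True
Both conjuncts True, so the formula holds.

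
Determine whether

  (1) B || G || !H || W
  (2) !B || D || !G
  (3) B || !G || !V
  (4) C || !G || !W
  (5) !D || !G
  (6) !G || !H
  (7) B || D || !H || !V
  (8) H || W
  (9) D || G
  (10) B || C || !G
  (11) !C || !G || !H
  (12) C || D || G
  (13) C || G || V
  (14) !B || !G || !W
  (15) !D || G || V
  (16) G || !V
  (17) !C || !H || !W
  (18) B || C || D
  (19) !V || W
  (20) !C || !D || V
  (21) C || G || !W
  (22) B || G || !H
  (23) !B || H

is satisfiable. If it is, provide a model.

Set V = False.
Set W = True.
Try C = False:
  (C || !G || !W) forces G = False.
  clause (C || G || V) is falsified — backtrack.
So C = True.
  then (!C || !H || !W) forces H = False.
  then (!C || !D || V) forces D = False.
  then (!B || H) forces B = False.
  then (D || G) forces G = True.
All clauses satisfied.

V: False; W: True; C: True; G: True; D: False; B: False; H: False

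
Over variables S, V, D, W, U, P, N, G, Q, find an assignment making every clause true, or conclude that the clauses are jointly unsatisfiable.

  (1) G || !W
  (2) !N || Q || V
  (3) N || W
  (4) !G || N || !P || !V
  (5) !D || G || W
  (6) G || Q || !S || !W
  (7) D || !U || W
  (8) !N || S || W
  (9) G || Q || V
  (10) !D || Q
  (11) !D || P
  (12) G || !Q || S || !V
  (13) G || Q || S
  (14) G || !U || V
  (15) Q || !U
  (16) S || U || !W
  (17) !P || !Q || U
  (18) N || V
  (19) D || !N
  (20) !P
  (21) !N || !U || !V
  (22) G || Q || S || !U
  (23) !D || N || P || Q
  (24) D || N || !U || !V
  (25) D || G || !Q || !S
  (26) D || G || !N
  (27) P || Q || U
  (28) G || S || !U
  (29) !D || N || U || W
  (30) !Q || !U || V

S: True, V: True, D: False, W: True, U: False, P: False, N: False, G: True, Q: True

Unit clause (!P) forces P = False.
In (!D || P) only !D is left, so D = False.
In (D || !N) only !N is left, so N = False.
In (N || W) only W is left, so W = True.
In (N || V) only V is left, so V = True.
In (D || N || !U || !V) only !U is left, so U = False.
In (P || Q || U) only Q is left, so Q = True.
In (G || !W) only G is left, so G = True.
In (S || U || !W) only S is left, so S = True.
All clauses satisfied.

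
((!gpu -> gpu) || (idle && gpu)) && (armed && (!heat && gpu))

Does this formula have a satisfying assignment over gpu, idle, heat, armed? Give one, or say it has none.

gpu=T; idle=T; heat=F; armed=T

  (!gpu -> gpu) || (idle && gpu) = True
    !gpu -> gpu = True
      !gpu = False
    idle && gpu = True
  armed && (!heat && gpu) = True
    !heat && gpu = True
      !heat = True
Both conjuncts True, so the formula holds.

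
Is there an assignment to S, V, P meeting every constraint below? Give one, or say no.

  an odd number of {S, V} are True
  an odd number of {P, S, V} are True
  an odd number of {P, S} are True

S: True, V: False, P: False

{S, V}: 1 true → odd ✓
{P, S, V}: 1 true → odd ✓
{P, S}: 1 true → odd ✓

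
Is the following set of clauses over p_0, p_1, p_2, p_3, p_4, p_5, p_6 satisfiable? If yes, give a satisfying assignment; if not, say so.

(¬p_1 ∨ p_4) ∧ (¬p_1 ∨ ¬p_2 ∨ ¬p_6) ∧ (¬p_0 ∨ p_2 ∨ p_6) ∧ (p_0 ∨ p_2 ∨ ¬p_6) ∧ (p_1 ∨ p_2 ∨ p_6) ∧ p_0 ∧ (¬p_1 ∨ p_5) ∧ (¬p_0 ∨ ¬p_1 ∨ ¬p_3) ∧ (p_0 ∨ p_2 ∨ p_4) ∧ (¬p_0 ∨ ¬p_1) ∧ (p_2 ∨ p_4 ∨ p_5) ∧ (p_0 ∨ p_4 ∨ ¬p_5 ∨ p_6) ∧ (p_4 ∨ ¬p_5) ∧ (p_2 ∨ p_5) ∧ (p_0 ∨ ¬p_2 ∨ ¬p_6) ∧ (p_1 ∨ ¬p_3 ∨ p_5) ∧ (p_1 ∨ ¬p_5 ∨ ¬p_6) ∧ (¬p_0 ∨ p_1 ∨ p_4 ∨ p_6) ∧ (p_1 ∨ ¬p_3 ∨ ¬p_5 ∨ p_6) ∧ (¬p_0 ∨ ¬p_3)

p_0=T, p_1=F, p_2=T, p_3=F, p_4=F, p_5=F, p_6=T

Unit clause (p_0) forces p_0 = True.
In (¬p_0 ∨ ¬p_1) only ¬p_1 is left, so p_1 = False.
In (¬p_0 ∨ ¬p_3) only ¬p_3 is left, so p_3 = False.
Try p_2 = False:
  (¬p_0 ∨ p_2 ∨ p_6) forces p_6 = True.
  (p_2 ∨ p_5) forces p_5 = True.
  clause (p_1 ∨ ¬p_5 ∨ ¬p_6) is falsified — backtrack.
So p_2 = True.
Set p_4 = False.
  then (p_4 ∨ ¬p_5) forces p_5 = False.
  then (¬p_0 ∨ p_1 ∨ p_4 ∨ p_6) forces p_6 = True.
All clauses satisfied.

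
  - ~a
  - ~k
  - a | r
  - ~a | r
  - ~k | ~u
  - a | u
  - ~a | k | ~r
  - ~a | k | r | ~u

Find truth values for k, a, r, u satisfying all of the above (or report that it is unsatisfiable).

k = False, a = False, r = True, u = True

Unit clause (~a) forces a = False.
Unit clause (~k) forces k = False.
In (a | r) only r is left, so r = True.
In (a | u) only u is left, so u = True.
Check each clause:
  (~a): ~a holds.
  (~k): ~k holds.
  (a | r): r holds.
  (~a | r): ~a holds.
  (~k | ~u): ~k holds.
  (a | u): u holds.
  (~a | k | ~r): ~a holds.
  (~a | k | r | ~u): ~a holds.
All clauses satisfied.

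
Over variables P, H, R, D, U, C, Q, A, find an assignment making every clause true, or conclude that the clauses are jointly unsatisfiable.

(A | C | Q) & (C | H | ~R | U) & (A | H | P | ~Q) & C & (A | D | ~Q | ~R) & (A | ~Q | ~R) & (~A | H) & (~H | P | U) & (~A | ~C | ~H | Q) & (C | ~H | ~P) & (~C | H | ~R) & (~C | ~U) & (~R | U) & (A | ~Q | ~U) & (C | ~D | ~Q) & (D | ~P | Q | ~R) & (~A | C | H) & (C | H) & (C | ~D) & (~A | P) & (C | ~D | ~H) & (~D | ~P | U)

P = True; H = False; R = False; D = False; U = False; C = True; Q = True; A = False

Unit clause (C) forces C = True.
In (~C | ~U) only ~U is left, so U = False.
In (~R | U) only ~R is left, so R = False.
Set P = True.
  then (~D | ~P | U) forces D = False.
Set H = False.
  then (~A | H) forces A = False.
Set Q = True.
All clauses satisfied.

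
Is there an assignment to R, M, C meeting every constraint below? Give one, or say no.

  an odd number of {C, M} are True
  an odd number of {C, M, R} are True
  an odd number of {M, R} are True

R: False, M: True, C: False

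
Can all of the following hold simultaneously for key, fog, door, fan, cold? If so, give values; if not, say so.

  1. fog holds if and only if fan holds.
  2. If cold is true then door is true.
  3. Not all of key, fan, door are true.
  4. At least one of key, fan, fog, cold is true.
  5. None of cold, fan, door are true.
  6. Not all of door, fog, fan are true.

key: True; fog: False; door: False; fan: False; cold: False

  (1) fog=F, fan=F — same ✓
  (2) cold=F ⇒ door: vacuous ✓
  (3) {key, fan, door}: 1/3 true — not all ✓
  (4) {key, fan, fog, cold}: 1 true — at least one ✓
  (5) {cold, fan, door}: 0 true — none ✓
  (6) {door, fog, fan}: 0/3 true — not all ✓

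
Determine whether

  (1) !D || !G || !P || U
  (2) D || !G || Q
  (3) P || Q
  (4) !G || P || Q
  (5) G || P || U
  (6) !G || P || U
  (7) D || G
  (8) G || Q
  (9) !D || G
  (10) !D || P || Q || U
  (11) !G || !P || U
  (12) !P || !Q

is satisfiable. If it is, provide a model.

U=T, G=T, D=T, P=F, Q=T

Set U = True.
Try G = False:
  (D || G) forces D = True.
  clause (!D || G) is falsified — backtrack.
So G = True.
Set D = True.
Set P = False.
  then (P || Q) forces Q = True.
All clauses satisfied.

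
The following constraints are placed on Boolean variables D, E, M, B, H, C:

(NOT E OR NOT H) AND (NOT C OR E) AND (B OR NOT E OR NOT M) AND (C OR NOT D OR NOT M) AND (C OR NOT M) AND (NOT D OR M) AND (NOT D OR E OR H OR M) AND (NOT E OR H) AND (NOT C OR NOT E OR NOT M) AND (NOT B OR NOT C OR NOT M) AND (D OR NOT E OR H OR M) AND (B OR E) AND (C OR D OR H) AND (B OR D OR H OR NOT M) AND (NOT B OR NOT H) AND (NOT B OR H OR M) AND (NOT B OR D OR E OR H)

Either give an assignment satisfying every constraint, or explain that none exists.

Case E = True:
  (NOT E OR NOT H) forces H = False.
  Clause (NOT E OR H) is falsified — contradiction.
Case E = False:
  (NOT C OR E) forces C = False.
  (C OR NOT M) forces M = False.
  (NOT D OR M) forces D = False.
  (B OR E) forces B = True.
  (C OR D OR H) forces H = True.
  Clause (NOT B OR NOT H) is falsified — contradiction.
Both cases fail, so the formula is unsatisfiable.

Unsatisfiable — no assignment works.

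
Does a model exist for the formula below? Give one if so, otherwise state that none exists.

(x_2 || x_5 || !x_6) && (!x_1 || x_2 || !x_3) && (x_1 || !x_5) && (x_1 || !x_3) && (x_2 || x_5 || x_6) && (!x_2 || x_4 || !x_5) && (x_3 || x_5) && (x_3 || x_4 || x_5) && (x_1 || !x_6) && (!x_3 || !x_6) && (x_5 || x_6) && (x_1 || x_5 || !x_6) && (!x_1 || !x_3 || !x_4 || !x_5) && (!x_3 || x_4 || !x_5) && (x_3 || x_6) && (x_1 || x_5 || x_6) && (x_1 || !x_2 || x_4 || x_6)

Try x_1 = False:
  (x_1 || !x_5) forces x_5 = False.
  (x_1 || !x_3) forces x_3 = False.
  clause (x_3 || x_5) is falsified — backtrack.
So x_1 = True.
Set x_2 = False.
  then (!x_1 || x_2 || !x_3) forces x_3 = False.
  then (x_3 || x_5) forces x_5 = True.
  then (x_3 || x_6) forces x_6 = True.
Set x_4 = True.
All clauses satisfied.

x_1: True; x_2: False; x_3: False; x_4: True; x_5: True; x_6: True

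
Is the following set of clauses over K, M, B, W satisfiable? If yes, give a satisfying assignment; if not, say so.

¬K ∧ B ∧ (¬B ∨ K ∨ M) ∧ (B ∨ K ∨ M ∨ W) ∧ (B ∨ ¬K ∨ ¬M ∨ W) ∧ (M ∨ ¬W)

K = False; M = True; B = True; W = True

Unit clause (¬K) forces K = False.
Unit clause (B) forces B = True.
In (¬B ∨ K ∨ M) only M is left, so M = True.
Set W = True.
Check each clause:
  (¬K): ¬K holds.
  (B): B holds.
  (¬B ∨ K ∨ M): M holds.
  (B ∨ K ∨ M ∨ W): B holds.
  (B ∨ ¬K ∨ ¬M ∨ W): B holds.
  (M ∨ ¬W): M holds.
All clauses satisfied.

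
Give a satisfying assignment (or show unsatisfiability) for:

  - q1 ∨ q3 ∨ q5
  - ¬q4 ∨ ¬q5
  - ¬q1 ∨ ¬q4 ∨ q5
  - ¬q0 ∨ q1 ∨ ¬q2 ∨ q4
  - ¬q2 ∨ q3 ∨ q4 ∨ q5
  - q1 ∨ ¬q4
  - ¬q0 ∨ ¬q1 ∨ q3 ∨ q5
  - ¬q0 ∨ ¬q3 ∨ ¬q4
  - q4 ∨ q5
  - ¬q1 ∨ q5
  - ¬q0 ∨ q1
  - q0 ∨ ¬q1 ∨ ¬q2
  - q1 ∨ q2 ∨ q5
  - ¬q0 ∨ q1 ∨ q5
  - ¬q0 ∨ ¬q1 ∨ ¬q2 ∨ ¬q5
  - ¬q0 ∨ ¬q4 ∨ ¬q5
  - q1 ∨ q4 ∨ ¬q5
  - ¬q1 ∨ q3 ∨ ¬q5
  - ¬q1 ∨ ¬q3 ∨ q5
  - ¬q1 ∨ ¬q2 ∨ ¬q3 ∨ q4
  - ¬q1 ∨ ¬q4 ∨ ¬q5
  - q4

The formula is unsatisfiable.

Case q4 = True:
  (¬q4 ∨ ¬q5) forces q5 = False.
  (¬q1 ∨ ¬q4 ∨ q5) forces q1 = False.
  Clause (q1 ∨ ¬q4) is falsified — contradiction.
Case q4 = False:
  Clause (q4) is falsified — contradiction.
Both cases fail, so the formula is unsatisfiable.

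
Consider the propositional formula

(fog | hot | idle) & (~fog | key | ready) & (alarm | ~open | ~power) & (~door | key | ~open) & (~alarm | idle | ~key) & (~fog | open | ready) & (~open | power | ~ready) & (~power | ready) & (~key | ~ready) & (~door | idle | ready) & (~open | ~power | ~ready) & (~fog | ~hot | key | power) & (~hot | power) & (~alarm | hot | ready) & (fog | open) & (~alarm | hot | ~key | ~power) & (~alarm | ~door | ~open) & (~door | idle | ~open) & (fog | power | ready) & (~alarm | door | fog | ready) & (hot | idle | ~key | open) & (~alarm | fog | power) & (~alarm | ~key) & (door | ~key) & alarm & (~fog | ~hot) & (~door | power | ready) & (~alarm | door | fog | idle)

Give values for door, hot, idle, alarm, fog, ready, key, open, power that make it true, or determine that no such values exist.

door = False, hot = False, idle = False, alarm = True, fog = True, ready = True, key = False, open = False, power = False

Unit clause (alarm) forces alarm = True.
In (~alarm | ~key) only ~key is left, so key = False.
Set door = False.
Try hot = True:
  (~hot | power) forces power = True.
  (~power | ready) forces ready = True.
  (~open | ~power | ~ready) forces open = False.
  (fog | open) forces fog = True.
  clause (~fog | ~hot) is falsified — backtrack.
So hot = False.
  then (~alarm | hot | ready) forces ready = True.
Set idle = False.
  then (fog | hot | idle) forces fog = True.
Set open = False.
Set power = False.
All clauses satisfied.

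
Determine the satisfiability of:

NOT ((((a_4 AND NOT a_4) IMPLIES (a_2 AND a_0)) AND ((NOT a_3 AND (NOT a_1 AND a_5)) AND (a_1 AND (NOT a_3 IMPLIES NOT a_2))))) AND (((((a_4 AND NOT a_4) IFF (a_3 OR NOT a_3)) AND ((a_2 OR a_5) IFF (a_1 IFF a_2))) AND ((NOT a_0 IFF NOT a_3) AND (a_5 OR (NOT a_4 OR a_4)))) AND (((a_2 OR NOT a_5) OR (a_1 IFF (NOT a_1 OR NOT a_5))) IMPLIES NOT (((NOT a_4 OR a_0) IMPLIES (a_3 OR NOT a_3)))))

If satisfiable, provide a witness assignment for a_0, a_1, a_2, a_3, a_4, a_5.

Unsatisfiable — no assignment works.

The conjunct (a_4 AND NOT a_4) IFF (a_3 OR NOT a_3) is unsatisfiable on its own:
  a_3=F, a_4=F: evaluates to False.
  a_3=F, a_4=T: evaluates to False.
  a_3=T, a_4=F: evaluates to False.
  a_3=T, a_4=T: evaluates to False.
So the whole conjunction is unsatisfiable.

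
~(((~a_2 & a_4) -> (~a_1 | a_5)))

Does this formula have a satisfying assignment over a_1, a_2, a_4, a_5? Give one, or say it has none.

a_1=T; a_2=F; a_4=T; a_5=F

  ~(((~a_2 & a_4) -> (~a_1 | a_5))) = True
    (~a_2 & a_4) -> (~a_1 | a_5) = False
      ~a_2 & a_4 = True
        ~a_2 = True
      ~a_1 | a_5 = False
        ~a_1 = False
The formula evaluates to True.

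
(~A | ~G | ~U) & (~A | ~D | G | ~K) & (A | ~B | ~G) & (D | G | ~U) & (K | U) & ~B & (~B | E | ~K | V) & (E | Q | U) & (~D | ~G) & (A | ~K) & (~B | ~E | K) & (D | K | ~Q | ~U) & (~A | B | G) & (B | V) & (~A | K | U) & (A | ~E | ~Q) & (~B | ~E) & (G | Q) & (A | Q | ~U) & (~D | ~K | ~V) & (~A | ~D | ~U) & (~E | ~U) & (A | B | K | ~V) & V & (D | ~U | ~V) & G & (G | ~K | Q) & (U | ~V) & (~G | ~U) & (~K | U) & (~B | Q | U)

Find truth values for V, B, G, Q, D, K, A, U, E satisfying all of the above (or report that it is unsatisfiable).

Unsatisfiable

Case V = True:
  (~B) forces B = False.
  (G) forces G = True.
  (~D | ~G) forces D = False.
  (D | ~U | ~V) forces U = False.
  Clause (U | ~V) is falsified — contradiction.
Case V = False:
  Clause (V) is falsified — contradiction.
Both cases fail, so the formula is unsatisfiable.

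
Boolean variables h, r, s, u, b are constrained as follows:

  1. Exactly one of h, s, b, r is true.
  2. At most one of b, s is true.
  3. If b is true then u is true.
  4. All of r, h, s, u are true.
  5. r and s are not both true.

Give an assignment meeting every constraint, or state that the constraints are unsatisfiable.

UNSATISFIABLE

Case h = True:
  (1) with h=T forces s = False.
  Constraint (4) is violated (s=F) — contradiction.
Case h = False:
  Constraint (4) is violated (h=F) — contradiction.
Both cases fail — unsatisfiable.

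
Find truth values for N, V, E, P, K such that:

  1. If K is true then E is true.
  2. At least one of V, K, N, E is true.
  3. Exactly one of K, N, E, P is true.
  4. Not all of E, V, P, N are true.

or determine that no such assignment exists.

N = True, V = True, E = False, P = False, K = False

  (1) K=F ⇒ E: vacuous ✓
  (2) {V, K, N, E}: 2 true — at least one ✓
  (3) {K, N, E, P}: 1 true — exactly one ✓
  (4) {E, V, P, N}: 2/4 true — not all ✓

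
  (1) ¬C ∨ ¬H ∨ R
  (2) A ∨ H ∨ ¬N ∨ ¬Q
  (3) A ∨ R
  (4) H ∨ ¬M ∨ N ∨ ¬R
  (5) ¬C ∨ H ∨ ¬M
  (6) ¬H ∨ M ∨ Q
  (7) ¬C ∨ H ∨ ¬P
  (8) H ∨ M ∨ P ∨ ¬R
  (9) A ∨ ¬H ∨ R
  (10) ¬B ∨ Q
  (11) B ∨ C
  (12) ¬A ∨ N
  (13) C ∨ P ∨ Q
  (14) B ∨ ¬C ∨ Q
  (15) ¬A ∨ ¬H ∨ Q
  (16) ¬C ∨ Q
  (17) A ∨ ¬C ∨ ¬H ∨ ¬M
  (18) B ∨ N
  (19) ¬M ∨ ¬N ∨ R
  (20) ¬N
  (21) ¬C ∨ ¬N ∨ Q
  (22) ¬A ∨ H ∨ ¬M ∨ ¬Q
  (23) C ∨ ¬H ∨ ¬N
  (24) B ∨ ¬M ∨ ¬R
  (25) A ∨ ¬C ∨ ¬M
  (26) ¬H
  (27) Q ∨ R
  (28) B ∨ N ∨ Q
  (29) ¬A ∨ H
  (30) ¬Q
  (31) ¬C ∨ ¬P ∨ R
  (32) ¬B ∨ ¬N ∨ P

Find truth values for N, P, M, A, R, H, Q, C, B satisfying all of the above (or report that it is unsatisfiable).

Unsatisfiable — no assignment works.

Case Q = True:
  Clause (¬Q) is falsified — contradiction.
Case Q = False:
  (¬B ∨ Q) forces B = False.
  (B ∨ C) forces C = True.
  Clause (B ∨ ¬C ∨ Q) is falsified — contradiction.
Both cases fail, so the formula is unsatisfiable.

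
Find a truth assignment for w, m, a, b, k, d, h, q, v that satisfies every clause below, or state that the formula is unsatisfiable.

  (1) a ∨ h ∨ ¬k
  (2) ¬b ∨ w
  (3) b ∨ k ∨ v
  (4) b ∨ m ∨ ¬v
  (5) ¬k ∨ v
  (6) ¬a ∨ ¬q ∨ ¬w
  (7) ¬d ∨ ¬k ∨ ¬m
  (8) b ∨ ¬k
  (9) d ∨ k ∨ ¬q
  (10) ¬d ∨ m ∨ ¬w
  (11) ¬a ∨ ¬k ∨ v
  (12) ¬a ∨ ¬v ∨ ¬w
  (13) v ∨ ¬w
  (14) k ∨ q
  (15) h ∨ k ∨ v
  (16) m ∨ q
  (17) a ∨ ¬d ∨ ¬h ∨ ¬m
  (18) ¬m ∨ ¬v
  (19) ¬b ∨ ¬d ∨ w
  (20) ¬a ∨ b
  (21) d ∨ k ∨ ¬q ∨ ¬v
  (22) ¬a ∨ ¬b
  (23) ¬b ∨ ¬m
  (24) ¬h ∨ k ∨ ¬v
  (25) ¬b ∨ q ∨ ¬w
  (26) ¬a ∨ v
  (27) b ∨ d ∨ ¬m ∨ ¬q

Try w = False:
  (¬b ∨ w) forces b = False.
  (b ∨ ¬k) forces k = False.
  (b ∨ k ∨ v) forces v = True.
  (b ∨ m ∨ ¬v) forces m = True.
  clause (¬m ∨ ¬v) is falsified — backtrack.
So w = True.
  then (v ∨ ¬w) forces v = True.
  then (¬m ∨ ¬v) forces m = False.
  then (b ∨ m ∨ ¬v) forces b = True.
  then (¬d ∨ m ∨ ¬w) forces d = False.
  then (¬a ∨ ¬v ∨ ¬w) forces a = False.
  then (m ∨ q) forces q = True.
  then (d ∨ k ∨ ¬q ∨ ¬v) forces k = True.
  then (a ∨ h ∨ ¬k) forces h = True.
All clauses satisfied.

w=T, m=F, a=F, b=T, k=T, d=F, h=T, q=T, v=T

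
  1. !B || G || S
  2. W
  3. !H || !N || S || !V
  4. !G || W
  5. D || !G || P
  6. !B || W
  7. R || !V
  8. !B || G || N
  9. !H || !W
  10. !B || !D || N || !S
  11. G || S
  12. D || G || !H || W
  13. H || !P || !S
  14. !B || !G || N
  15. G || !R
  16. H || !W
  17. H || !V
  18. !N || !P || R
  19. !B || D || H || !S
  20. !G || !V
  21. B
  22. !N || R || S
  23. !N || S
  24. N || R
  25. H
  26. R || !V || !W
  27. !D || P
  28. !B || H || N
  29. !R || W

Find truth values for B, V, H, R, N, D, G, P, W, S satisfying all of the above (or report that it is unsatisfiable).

Unsatisfiable

Case H = True:
  (W) forces W = True.
  Clause (!H || !W) is falsified — contradiction.
Case H = False:
  Clause (H) is falsified — contradiction.
Both cases fail, so the formula is unsatisfiable.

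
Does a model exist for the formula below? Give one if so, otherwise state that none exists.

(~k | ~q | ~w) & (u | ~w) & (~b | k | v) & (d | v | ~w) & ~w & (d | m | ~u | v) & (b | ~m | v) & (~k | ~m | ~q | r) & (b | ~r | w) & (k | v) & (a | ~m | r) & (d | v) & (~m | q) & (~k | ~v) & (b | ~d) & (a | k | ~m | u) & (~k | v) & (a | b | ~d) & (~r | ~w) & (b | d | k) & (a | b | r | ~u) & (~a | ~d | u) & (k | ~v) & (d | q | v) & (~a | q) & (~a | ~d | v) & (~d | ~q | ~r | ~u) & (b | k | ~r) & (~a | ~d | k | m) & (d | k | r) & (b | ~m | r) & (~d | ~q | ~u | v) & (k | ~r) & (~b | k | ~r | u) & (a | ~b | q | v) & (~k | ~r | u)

Unsatisfiable

Case k = True:
  (~w) forces w = False.
  (~k | ~v) forces v = False.
  Clause (~k | v) is falsified — contradiction.
Case k = False:
  (~w) forces w = False.
  (k | v) forces v = True.
  Clause (k | ~v) is falsified — contradiction.
Both cases fail, so the formula is unsatisfiable.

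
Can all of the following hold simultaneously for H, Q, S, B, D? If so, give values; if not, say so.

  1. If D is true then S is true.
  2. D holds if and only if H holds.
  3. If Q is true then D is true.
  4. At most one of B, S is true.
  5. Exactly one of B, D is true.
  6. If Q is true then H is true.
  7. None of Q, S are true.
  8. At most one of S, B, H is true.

H = False, Q = False, S = False, B = True, D = False

  (1) D=F ⇒ S: vacuous ✓
  (2) D=F, H=F — same ✓
  (3) Q=F ⇒ D: vacuous ✓
  (4) {B, S}: 1 true — at most one ✓
  (5) {B, D}: 1 true — exactly one ✓
  (6) Q=F ⇒ H: vacuous ✓
  (7) {Q, S}: 0 true — none ✓
  (8) {S, B, H}: 1 true — at most one ✓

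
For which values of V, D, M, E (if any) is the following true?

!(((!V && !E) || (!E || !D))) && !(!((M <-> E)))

V=T, D=T, M=T, E=T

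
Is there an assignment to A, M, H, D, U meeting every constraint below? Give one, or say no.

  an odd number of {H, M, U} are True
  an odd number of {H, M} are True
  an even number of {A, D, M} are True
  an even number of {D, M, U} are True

A=F, M=F, H=T, D=F, U=F

{H, M, U}: 1 true → odd ✓
{H, M}: 1 true → odd ✓
{A, D, M}: 0 true → even ✓
{D, M, U}: 0 true → even ✓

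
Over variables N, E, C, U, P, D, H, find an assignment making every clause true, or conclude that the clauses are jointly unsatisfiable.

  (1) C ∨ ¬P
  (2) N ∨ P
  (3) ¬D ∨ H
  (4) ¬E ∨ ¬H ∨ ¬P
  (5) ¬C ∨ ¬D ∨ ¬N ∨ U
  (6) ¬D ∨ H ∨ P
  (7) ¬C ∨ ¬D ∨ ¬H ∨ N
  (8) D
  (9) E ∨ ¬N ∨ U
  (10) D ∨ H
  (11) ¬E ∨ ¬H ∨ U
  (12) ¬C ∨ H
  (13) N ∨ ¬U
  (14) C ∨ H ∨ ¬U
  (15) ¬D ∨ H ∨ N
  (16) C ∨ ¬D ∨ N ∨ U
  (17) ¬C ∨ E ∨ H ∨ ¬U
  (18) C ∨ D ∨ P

N: True, E: True, C: True, U: True, P: False, D: True, H: True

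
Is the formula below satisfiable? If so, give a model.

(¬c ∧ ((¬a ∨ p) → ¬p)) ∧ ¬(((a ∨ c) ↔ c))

c: False; p: False; a: True

  ¬c ∧ ((¬a ∨ p) → ¬p) = True
    ¬c = True
    (¬a ∨ p) → ¬p = True
      ¬a ∨ p = False
        ¬a = False
      ¬p = True
  ¬(((a ∨ c) ↔ c)) = True
    (a ∨ c) ↔ c = False
      a ∨ c = True
Both conjuncts True, so the formula holds.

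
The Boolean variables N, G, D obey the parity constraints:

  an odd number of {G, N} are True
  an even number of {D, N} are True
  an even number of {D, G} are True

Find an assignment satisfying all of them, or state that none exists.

Adding constraints 1, 2, 3 mod 2: every variable appears an even number of times on the left, so the left side is 0.
But the right sides sum to 1 (mod 2). 0 ≠ 1 — the system is inconsistent.

The formula is unsatisfiable.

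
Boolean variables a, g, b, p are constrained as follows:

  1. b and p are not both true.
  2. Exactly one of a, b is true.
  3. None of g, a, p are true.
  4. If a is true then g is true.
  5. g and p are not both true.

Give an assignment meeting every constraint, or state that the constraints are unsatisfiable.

a=F, g=F, b=T, p=F

  (1) b=T, p=F — not both ✓
  (2) {a, b}: 1 true — exactly one ✓
  (3) {g, a, p}: 0 true — none ✓
  (4) a=F ⇒ g: vacuous ✓
  (5) g=F, p=F — not both ✓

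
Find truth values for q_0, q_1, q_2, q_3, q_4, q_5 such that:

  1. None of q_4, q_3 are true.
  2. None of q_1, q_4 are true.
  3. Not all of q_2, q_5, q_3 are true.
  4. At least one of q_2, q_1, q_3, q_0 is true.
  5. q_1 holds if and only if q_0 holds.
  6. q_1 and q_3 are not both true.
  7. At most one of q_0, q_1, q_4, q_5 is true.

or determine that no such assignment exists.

q_0 = False; q_1 = False; q_2 = True; q_3 = False; q_4 = False; q_5 = True

  (1) {q_4, q_3}: 0 true — none ✓
  (2) {q_1, q_4}: 0 true — none ✓
  (3) {q_2, q_5, q_3}: 2/3 true — not all ✓
  (4) {q_2, q_1, q_3, q_0}: 1 true — at least one ✓
  (5) q_1=F, q_0=F — same ✓
  (6) q_1=F, q_3=F — not both ✓
  (7) {q_0, q_1, q_4, q_5}: 1 true — at most one ✓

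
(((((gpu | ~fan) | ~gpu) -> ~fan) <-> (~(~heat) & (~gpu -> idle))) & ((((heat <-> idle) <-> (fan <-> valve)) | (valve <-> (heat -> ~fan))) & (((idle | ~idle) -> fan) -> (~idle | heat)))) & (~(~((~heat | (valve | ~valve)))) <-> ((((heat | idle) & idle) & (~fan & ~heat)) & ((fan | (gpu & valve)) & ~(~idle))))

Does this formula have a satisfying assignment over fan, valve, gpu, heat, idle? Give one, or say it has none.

Unsatisfiable

Case heat = True: the formula simplifies to (((((gpu | ~fan) | ~gpu) -> ~fan) <-> (~gpu -> idle)) & ((idle <-> (fan <-> valve)) | (valve <-> ~fan))) & ~((valve | ~valve)).
  valve = True: the conjunct ~((valve | ~valve)) becomes ~((True | False)) = False.
  valve = False: the conjunct ~((valve | ~valve)) becomes ~((False | True)) = False.
Case heat = False: the formula simplifies to (~((((gpu | ~fan) | ~gpu) -> ~fan)) & (((~idle <-> (fan <-> valve)) | valve) & (((idle | ~idle) -> fan) -> ~idle))) & (((idle & idle) & ~fan) & ((fan | (gpu & valve)) & ~(~idle))).
  fan = True: the conjunct ~fan is False.
  fan = False: the conjunct ~((((gpu | ~fan) | ~gpu) -> ~fan)) becomes ~((True -> True)) = False.
Both cases fail — unsatisfiable.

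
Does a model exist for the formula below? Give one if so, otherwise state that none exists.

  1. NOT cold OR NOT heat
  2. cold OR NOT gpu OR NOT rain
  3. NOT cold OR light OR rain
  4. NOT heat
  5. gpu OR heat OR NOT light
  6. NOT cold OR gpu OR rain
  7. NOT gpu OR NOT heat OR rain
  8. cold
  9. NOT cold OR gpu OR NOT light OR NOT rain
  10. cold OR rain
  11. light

rain: True, heat: False, light: True, cold: True, gpu: True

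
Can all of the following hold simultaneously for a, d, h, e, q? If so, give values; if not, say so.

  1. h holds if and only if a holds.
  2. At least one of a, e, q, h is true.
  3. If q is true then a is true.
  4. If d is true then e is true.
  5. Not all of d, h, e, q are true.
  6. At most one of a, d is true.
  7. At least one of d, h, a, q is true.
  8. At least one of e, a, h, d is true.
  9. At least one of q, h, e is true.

a: True, d: False, h: True, e: True, q: True

  (1) h=T, a=T — same ✓
  (2) {a, e, q, h}: 4 true — at least one ✓
  (3) q=T ⇒ a: T ✓
  (4) d=F ⇒ e: vacuous ✓
  (5) {d, h, e, q}: 3/4 true — not all ✓
  (6) {a, d}: 1 true — at most one ✓
  (7) {d, h, a, q}: 3 true — at least one ✓
  (8) {e, a, h, d}: 3 true — at least one ✓
  (9) {q, h, e}: 3 true — at least one ✓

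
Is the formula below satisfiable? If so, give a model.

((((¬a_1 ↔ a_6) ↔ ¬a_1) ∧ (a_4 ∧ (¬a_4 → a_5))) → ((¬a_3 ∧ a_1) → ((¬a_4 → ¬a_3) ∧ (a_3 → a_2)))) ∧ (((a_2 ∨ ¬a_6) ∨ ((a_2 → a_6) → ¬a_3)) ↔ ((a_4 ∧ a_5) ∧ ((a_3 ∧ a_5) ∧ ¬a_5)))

a_1=F, a_2=F, a_3=T, a_4=F, a_5=T, a_6=T

  (((¬a_1 ↔ a_6) ↔ ¬a_1) ∧ (a_4 ∧ (¬a_4 → a_5))) → ((¬a_3 ∧ a_1) → ((¬a_4 → ¬a_3) ∧ (a_3 → a_2))) = True
    ((¬a_1 ↔ a_6) ↔ ¬a_1) ∧ (a_4 ∧ (¬a_4 → a_5)) = False
      (¬a_1 ↔ a_6) ↔ ¬a_1 = True
        ¬a_1 ↔ a_6 = True
          ¬a_1 = True
        ¬a_1 = True
      a_4 ∧ (¬a_4 → a_5) = False
        ¬a_4 → a_5 = True
          ¬a_4 = True
    (¬a_3 ∧ a_1) → ((¬a_4 → ¬a_3) ∧ (a_3 → a_2)) = True
      ¬a_3 ∧ a_1 = False
        ¬a_3 = False
      (¬a_4 → ¬a_3) ∧ (a_3 → a_2) = False
        ¬a_4 → ¬a_3 = False
          ¬a_4 = True
          ¬a_3 = False
        a_3 → a_2 = False
  ((a_2 ∨ ¬a_6) ∨ ((a_2 → a_6) → ¬a_3)) ↔ ((a_4 ∧ a_5) ∧ ((a_3 ∧ a_5) ∧ ¬a_5)) = True
    (a_2 ∨ ¬a_6) ∨ ((a_2 → a_6) → ¬a_3) = False
      a_2 ∨ ¬a_6 = False
        ¬a_6 = False
      (a_2 → a_6) → ¬a_3 = False
        a_2 → a_6 = True
        ¬a_3 = False
    (a_4 ∧ a_5) ∧ ((a_3 ∧ a_5) ∧ ¬a_5) = False
      a_4 ∧ a_5 = False
      (a_3 ∧ a_5) ∧ ¬a_5 = False
        a_3 ∧ a_5 = True
        ¬a_5 = False
Both conjuncts True, so the formula holds.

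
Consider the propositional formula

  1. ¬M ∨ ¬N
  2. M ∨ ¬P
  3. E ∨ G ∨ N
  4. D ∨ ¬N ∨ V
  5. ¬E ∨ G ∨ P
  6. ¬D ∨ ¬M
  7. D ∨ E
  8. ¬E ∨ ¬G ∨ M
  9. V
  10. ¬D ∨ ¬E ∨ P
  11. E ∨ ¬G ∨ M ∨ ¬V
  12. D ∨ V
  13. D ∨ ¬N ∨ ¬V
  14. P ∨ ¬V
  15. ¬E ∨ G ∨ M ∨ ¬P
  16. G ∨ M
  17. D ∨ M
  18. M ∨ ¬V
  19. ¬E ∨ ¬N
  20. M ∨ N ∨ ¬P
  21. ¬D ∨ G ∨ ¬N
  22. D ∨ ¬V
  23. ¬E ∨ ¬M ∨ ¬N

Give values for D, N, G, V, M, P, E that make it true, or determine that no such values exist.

No satisfying assignment exists.

Case V = True:
  (P ∨ ¬V) forces P = True.
  (M ∨ ¬P) forces M = True.
  (¬M ∨ ¬N) forces N = False.
  (¬D ∨ ¬M) forces D = False.
  Clause (D ∨ ¬V) is falsified — contradiction.
Case V = False:
  Clause (V) is falsified — contradiction.
Both cases fail, so the formula is unsatisfiable.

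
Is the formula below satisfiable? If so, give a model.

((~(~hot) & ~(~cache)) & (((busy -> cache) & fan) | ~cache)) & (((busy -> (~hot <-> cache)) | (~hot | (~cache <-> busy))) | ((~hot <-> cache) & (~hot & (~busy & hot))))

busy = False; cache = True; fan = True; hot = True

  (~(~hot) & ~(~cache)) & (((busy -> cache) & fan) | ~cache) = True
    ~(~hot) & ~(~cache) = True
      ~(~hot) = True
        ~hot = False
      ~(~cache) = True
        ~cache = False
    ((busy -> cache) & fan) | ~cache = True
      (busy -> cache) & fan = True
        busy -> cache = True
      ~cache = False
  ((busy -> (~hot <-> cache)) | (~hot | (~cache <-> busy))) | ((~hot <-> cache) & (~hot & (~busy & hot))) = True
    (busy -> (~hot <-> cache)) | (~hot | (~cache <-> busy)) = True
      busy -> (~hot <-> cache) = True
        ~hot <-> cache = False
          ~hot = False
      ~hot | (~cache <-> busy) = True
        ~hot = False
        ~cache <-> busy = True
          ~cache = False
    (~hot <-> cache) & (~hot & (~busy & hot)) = False
      ~hot <-> cache = False
        ~hot = False
      ~hot & (~busy & hot) = False
        ~hot = False
        ~busy & hot = True
          ~busy = True
Both conjuncts True, so the formula holds.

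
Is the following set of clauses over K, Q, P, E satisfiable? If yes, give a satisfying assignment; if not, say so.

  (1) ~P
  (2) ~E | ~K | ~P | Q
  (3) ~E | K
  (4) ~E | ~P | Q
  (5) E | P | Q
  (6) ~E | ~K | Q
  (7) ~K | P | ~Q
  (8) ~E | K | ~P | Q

Unit clause (~P) forces P = False.
Try K = True:
  (~K | P | ~Q) forces Q = False.
  (E | P | Q) forces E = True.
  clause (~E | ~K | Q) is falsified — backtrack.
So K = False.
  then (~E | K) forces E = False.
  then (E | P | Q) forces Q = True.
Check each clause:
  (~P): ~P holds.
  (~E | ~K | ~P | Q): ~E holds.
  (~E | K): ~E holds.
  (~E | ~P | Q): ~E holds.
  (E | P | Q): Q holds.
  (~E | ~K | Q): ~E holds.
  (~K | P | ~Q): ~K holds.
  (~E | K | ~P | Q): ~E holds.
All clauses satisfied.

K = False; Q = True; P = False; E = False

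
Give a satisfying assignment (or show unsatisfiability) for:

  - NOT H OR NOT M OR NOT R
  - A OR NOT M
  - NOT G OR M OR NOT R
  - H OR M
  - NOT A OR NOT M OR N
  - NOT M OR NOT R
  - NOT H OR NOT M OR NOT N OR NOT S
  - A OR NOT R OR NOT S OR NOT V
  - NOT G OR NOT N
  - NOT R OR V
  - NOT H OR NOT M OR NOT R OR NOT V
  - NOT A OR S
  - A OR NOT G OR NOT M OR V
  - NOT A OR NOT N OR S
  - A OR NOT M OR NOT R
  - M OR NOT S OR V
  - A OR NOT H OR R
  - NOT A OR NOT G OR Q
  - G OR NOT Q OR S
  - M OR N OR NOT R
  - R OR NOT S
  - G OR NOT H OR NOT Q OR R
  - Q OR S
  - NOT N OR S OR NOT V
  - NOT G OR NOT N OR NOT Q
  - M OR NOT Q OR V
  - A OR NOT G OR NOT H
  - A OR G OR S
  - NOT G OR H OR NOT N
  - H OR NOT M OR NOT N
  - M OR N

Try N = False:
  (M OR N) forces M = True.
  (A OR NOT M) forces A = True.
  clause (NOT A OR NOT M OR N) is falsified — backtrack.
So N = True.
  then (NOT G OR NOT N) forces G = False.
Try R = False:
  (R OR NOT S) forces S = False.
  (NOT A OR S) forces A = False.
  clause (A OR G OR S) is falsified — backtrack.
So R = True.
  then (NOT M OR NOT R) forces M = False.
  then (NOT R OR V) forces V = True.
  then (NOT N OR S OR NOT V) forces S = True.
  then (H OR M) forces H = True.
  then (A OR NOT R OR NOT S OR NOT V) forces A = True.
Set Q = False.
All clauses satisfied.

N = True, R = True, M = False, H = True, S = True, V = True, G = False, Q = False, A = True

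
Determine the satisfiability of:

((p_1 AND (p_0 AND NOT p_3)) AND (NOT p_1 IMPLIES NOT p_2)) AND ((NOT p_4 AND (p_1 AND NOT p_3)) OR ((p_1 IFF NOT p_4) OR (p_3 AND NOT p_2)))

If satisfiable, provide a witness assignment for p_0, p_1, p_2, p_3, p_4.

p_0 = True, p_1 = True, p_2 = False, p_3 = False, p_4 = False

  (p_1 AND (p_0 AND NOT p_3)) AND (NOT p_1 IMPLIES NOT p_2) = True
    p_1 AND (p_0 AND NOT p_3) = True
      p_0 AND NOT p_3 = True
        NOT p_3 = True
    NOT p_1 IMPLIES NOT p_2 = True
      NOT p_1 = False
      NOT p_2 = True
  (NOT p_4 AND (p_1 AND NOT p_3)) OR ((p_1 IFF NOT p_4) OR (p_3 AND NOT p_2)) = True
    NOT p_4 AND (p_1 AND NOT p_3) = True
      NOT p_4 = True
      p_1 AND NOT p_3 = True
        NOT p_3 = True
    (p_1 IFF NOT p_4) OR (p_3 AND NOT p_2) = True
      p_1 IFF NOT p_4 = True
        NOT p_4 = True
      p_3 AND NOT p_2 = False
        NOT p_2 = True
Both conjuncts True, so the formula holds.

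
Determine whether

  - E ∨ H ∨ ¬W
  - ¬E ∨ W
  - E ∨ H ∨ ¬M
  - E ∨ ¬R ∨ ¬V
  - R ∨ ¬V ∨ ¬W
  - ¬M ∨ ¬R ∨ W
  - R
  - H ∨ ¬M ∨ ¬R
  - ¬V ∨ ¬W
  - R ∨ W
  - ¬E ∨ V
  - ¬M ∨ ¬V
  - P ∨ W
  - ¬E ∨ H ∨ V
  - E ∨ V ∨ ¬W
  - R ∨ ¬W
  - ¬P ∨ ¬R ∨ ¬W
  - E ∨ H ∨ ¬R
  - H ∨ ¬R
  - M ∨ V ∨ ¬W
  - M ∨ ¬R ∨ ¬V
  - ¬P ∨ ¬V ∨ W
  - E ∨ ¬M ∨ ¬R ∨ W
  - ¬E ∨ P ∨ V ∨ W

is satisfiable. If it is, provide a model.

E: False; R: True; H: True; P: True; M: False; V: False; W: False

Unit clause (R) forces R = True.
In (H ∨ ¬R) only H is left, so H = True.
Try E = True:
  (¬E ∨ W) forces W = True.
  (¬V ∨ ¬W) forces V = False.
  clause (¬E ∨ V) is falsified — backtrack.
So E = False.
  then (E ∨ ¬R ∨ ¬V) forces V = False.
  then (E ∨ V ∨ ¬W) forces W = False.
  then (E ∨ ¬M ∨ ¬R ∨ W) forces M = False.
  then (P ∨ W) forces P = True.
All clauses satisfied.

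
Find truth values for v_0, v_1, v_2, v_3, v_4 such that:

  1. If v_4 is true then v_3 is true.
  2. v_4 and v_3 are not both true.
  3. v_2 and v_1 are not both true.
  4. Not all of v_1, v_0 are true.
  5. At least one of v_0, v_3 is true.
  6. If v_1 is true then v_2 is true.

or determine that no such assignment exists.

v_0: False, v_1: False, v_2: False, v_3: True, v_4: False

  (1) v_4=F ⇒ v_3: vacuous ✓
  (2) v_4=F, v_3=T — not both ✓
  (3) v_2=F, v_1=F — not both ✓
  (4) {v_1, v_0}: 0/2 true — not all ✓
  (5) {v_0, v_3}: 1 true — at least one ✓
  (6) v_1=F ⇒ v_2: vacuous ✓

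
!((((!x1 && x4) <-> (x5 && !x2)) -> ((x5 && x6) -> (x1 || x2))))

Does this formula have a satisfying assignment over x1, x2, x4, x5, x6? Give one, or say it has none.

x1: False; x2: False; x4: True; x5: True; x6: True

  !((((!x1 && x4) <-> (x5 && !x2)) -> ((x5 && x6) -> (x1 || x2)))) = True
    ((!x1 && x4) <-> (x5 && !x2)) -> ((x5 && x6) -> (x1 || x2)) = False
      (!x1 && x4) <-> (x5 && !x2) = True
        !x1 && x4 = True
          !x1 = True
        x5 && !x2 = True
          !x2 = True
      (x5 && x6) -> (x1 || x2) = False
        x5 && x6 = True
        x1 || x2 = False
The formula evaluates to True.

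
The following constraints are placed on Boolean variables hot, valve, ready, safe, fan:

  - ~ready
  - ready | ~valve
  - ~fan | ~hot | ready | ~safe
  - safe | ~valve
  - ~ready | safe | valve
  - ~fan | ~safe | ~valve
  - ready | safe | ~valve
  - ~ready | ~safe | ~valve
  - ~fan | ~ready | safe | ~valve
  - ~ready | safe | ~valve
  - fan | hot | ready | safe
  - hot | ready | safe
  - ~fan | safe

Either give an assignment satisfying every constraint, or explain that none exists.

hot = False, valve = False, ready = False, safe = True, fan = True

Unit clause (~ready) forces ready = False.
In (ready | ~valve) only ~valve is left, so valve = False.
Set hot = False.
  then (hot | ready | safe) forces safe = True.
Set fan = True.
All clauses satisfied.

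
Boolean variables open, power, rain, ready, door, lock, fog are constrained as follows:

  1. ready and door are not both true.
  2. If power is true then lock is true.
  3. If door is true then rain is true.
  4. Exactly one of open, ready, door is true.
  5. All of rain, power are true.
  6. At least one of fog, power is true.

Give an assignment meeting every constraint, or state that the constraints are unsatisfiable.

open: False, power: True, rain: True, ready: False, door: True, lock: True, fog: True

  (1) ready=F, door=T — not both ✓
  (2) power=T ⇒ lock: T ✓
  (3) door=T ⇒ rain: T ✓
  (4) {open, ready, door}: 1 true — exactly one ✓
  (5) {rain, power}: all 2 true ✓
  (6) {fog, power}: 2 true — at least one ✓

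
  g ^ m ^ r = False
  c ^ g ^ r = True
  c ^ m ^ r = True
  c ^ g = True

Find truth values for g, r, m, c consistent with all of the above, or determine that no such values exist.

g = True; r = False; m = True; c = False

g ^ m ^ r = T ^ T ^ F = False ✓
c ^ g ^ r = F ^ T ^ F = True ✓
c ^ m ^ r = F ^ T ^ F = True ✓
c ^ g = F ^ T = True ✓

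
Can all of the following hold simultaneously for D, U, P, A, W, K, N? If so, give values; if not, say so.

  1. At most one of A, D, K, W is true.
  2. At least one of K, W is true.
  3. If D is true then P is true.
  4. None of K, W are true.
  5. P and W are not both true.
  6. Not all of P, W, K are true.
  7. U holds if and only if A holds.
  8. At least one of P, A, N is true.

No satisfying assignment exists.

Case W = True:
  Constraint (4) is violated (W=T) — contradiction.
Case W = False:
  (2) with W=F forces K = True.
  Constraint (4) is violated (K=T) — contradiction.
Both cases fail — unsatisfiable.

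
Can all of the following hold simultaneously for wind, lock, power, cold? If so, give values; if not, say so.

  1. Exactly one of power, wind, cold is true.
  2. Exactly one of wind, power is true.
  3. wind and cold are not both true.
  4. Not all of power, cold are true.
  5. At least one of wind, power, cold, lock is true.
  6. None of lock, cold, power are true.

wind = True, lock = False, power = False, cold = False

  (1) {power, wind, cold}: 1 true — exactly one ✓
  (2) {wind, power}: 1 true — exactly one ✓
  (3) wind=T, cold=F — not both ✓
  (4) {power, cold}: 0/2 true — not all ✓
  (5) {wind, power, cold, lock}: 1 true — at least one ✓
  (6) {lock, cold, power}: 0 true — none ✓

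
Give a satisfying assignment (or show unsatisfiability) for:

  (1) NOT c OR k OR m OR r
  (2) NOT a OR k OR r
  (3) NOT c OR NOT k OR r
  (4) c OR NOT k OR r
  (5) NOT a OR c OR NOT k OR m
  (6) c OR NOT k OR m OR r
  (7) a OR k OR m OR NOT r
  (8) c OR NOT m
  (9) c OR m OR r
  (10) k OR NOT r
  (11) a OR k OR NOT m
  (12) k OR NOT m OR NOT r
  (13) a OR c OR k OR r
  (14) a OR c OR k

Set r = True.
  then (k OR NOT r) forces k = True.
Set c = True.
Set a = False.
Set m = False.
All clauses satisfied.

r = True; c = True; a = False; k = True; m = False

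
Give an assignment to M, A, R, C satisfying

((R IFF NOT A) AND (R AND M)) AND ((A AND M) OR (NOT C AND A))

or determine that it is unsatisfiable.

Case A = True: the formula simplifies to (NOT R AND (R AND M)) AND (M OR NOT C).
  R = True: the conjunct NOT R is False.
  R = False: the conjunct R is False.
Case A = False: the conjunct (A AND M) OR (NOT C AND A) becomes (False AND M) OR (NOT C AND False) = False.
Both cases fail — unsatisfiable.

The formula is unsatisfiable.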